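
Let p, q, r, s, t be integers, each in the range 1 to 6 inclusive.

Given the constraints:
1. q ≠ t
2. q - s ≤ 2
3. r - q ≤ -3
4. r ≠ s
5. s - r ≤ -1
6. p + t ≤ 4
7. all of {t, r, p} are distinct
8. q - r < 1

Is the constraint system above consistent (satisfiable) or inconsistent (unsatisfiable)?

Constraints 2, 3, and 5 give r − s ≥ 1, s − q ≥ -2, q − r ≥ 3.
Adding all 3 inequalities: the left sides telescope to 0, and the right sides sum to 1 + (-2) + 3 = 2. So 0 ≥ 2, which is false.

Unsatisfiable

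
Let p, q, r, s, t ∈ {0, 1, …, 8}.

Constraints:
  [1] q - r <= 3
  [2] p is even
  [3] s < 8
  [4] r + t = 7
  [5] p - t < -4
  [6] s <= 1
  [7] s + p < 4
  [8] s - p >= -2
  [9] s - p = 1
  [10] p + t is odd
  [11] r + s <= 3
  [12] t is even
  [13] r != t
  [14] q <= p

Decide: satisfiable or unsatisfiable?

Constraint 2 makes p even and constraint 12 makes t even, so p + t must be even. Constraint 10 says p + t is odd — contradiction.

Unsatisfiable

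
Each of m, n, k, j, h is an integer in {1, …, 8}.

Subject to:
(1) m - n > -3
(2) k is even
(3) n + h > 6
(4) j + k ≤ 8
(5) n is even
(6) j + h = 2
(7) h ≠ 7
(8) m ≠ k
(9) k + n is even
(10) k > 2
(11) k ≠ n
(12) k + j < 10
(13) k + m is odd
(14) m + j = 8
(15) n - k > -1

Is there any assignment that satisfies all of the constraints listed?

Setting (m, n, k, j, h) = (7, 8, 6, 1, 1) satisfies everything: constraint 1: m - n = -1; constraint 3: n + h = 9, and the others follow.

Satisfiable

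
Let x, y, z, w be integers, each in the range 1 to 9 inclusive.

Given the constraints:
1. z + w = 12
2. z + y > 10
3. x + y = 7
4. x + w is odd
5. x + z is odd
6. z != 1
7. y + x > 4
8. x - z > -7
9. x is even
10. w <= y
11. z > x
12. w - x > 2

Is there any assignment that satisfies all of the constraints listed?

Satisfiable

Setting (x, y, z, w) = (2, 5, 7, 5) satisfies everything: constraint 1: z + w = 12; constraint 2: z + y = 12; constraint 3: x + y = 7, and the others follow.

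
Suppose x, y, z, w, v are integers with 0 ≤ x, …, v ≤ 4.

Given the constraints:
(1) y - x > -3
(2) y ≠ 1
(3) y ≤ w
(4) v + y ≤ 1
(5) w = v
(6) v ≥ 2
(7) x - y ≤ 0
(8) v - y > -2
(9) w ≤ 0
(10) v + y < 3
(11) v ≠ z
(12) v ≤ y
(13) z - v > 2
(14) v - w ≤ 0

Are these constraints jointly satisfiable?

Unsatisfiable

From constraints 6 and 12: y ≥ v and v ≥ 2, so y ≥ 2. From constraints 3 and 9: y ≤ w and w ≤ 0, so y ≤ 0. But 0 < 2, so no value of y works.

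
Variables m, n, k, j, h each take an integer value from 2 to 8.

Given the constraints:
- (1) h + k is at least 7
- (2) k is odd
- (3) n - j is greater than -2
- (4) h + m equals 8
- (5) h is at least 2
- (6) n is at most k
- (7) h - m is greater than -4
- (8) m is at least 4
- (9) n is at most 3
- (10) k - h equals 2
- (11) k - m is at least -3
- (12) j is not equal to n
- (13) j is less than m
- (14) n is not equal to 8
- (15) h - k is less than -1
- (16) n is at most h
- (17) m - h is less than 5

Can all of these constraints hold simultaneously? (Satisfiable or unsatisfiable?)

Satisfiable

Take m = 5, n = 2, k = 5, j = 3, h = 3. Then constraint 1: h + k = 8; constraint 3: n - j = -1; constraint 4: h + m = 8, and every other listed constraint is also met.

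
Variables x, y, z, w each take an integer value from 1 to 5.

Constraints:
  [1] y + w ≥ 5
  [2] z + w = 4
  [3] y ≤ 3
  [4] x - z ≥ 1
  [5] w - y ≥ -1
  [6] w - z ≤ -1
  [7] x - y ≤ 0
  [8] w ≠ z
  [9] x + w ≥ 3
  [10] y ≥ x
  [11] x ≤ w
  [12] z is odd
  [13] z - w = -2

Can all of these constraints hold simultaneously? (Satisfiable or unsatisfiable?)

Unsatisfiable

Constraints 4, 5, 6, and 7 give x − z ≥ 1, z − w ≥ 1, w − y ≥ -1, y − x ≥ 0.
Adding all 4 inequalities: the left sides telescope to 0, and the right sides sum to 1 + 1 + (-1) + 0 = 1. So 0 ≥ 1, which is false.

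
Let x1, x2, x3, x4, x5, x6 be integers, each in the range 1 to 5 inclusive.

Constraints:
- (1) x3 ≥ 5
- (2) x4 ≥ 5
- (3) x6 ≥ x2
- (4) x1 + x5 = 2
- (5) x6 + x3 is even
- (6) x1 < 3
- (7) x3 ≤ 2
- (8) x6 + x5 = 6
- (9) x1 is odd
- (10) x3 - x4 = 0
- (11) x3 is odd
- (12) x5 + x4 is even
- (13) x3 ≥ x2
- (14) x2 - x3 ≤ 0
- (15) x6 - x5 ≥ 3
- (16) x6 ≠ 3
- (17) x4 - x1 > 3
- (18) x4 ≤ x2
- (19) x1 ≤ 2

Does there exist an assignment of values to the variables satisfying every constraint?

Unsatisfiable

From constraints 2 and 18: x2 ≥ x4 and x4 ≥ 5, so x2 ≥ 5. From constraints 7 and 13: x2 ≤ x3 and x3 ≤ 2, so x2 ≤ 2. But 2 < 5, so no value of x2 works.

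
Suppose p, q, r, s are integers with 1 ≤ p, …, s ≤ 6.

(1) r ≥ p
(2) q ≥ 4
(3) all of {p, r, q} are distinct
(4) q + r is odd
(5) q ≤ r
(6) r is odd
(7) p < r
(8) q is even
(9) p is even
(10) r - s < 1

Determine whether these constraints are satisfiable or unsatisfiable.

Try p = 2, q = 4, r = 5, s = 6.
Check constraint 3: values 2, 5, 4 are distinct; constraint 4: q + r = 9 is odd; constraint 10: r - s = -1. The remaining constraints are straightforward to verify.

Satisfiable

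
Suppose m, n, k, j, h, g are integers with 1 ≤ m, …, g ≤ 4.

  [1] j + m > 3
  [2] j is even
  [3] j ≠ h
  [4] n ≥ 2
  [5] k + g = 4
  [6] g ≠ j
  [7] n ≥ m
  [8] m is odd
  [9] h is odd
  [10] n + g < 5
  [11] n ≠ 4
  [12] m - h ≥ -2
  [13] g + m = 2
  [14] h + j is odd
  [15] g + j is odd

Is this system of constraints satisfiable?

Satisfiable

Take m = 1, n = 2, k = 3, j = 4, h = 3, g = 1. Then constraint 1: j + m = 5; constraint 5: k + g = 4; constraint 10: n + g = 3, and every other listed constraint is also met.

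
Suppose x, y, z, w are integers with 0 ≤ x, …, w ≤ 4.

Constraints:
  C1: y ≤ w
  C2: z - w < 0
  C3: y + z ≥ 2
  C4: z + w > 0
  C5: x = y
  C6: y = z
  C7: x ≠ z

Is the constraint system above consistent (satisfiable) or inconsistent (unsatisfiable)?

From constraints 5 and 6, x = y = z, so x = z. But constraint 7 says x ≠ z. Contradiction.

Unsatisfiable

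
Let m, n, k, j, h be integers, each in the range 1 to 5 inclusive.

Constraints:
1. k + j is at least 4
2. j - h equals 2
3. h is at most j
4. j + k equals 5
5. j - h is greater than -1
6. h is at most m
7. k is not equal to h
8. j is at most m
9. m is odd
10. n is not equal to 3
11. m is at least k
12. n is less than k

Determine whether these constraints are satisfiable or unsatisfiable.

The assignment m = 3, n = 1, k = 2, j = 3, h = 1 works:
  constraint 1 holds since k + j = 5.
  constraint 2 holds since j - h = 2.
The rest check out directly.

Satisfiable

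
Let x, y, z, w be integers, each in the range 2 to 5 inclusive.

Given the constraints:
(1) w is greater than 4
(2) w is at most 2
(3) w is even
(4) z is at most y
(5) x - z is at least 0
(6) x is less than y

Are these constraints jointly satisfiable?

Unsatisfiable

From constraint 1: w ≥ 5. From constraint 2: w ≤ 2. But 2 < 5, so no value of w works.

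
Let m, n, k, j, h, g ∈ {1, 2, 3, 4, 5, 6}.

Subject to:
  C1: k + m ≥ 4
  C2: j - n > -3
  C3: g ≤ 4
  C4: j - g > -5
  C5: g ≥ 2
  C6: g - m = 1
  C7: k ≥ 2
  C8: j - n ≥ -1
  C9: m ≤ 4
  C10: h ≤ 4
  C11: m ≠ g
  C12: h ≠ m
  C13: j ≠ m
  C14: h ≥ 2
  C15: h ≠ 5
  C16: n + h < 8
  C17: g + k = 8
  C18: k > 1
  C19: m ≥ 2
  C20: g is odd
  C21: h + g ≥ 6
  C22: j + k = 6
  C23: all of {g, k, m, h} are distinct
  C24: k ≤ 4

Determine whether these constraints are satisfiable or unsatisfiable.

Unsatisfiable

Constraints 3, 5, 7, 9, 10, 14, 19, and 24 confine each of g, k, m, h to the 3 values {2, …, 4}.
Constraint 23 requires all 4 of them to be distinct, but only 3 values are available — impossible by the pigeonhole principle.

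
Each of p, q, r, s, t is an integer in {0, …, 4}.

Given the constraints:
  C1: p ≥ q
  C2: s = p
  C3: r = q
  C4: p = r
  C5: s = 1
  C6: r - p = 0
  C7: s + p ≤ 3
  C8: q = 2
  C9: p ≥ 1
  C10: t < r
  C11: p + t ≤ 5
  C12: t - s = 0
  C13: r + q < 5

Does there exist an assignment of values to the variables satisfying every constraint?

Unsatisfiable

Constraint 5 fixes s = 1 and constraint 8 fixes q = 2. Constraints 2, 3, and 4 give s = p = r = q, so s = q. But 1 ≠ 2 — contradiction.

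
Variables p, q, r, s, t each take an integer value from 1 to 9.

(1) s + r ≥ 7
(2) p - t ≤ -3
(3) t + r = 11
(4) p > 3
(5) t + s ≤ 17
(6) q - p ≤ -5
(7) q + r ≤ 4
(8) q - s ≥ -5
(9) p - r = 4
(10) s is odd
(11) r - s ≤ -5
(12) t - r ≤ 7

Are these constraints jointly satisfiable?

Constraints 2, 6, 8, 11, and 12 give t − p ≥ 3, p − q ≥ 5, q − s ≥ -5, s − r ≥ 5, r − t ≥ -7.
Adding all 5 inequalities: the left sides telescope to 0, and the right sides sum to 3 + 5 + (-5) + 5 + (-7) = 1. So 0 ≥ 1, which is false.

Unsatisfiable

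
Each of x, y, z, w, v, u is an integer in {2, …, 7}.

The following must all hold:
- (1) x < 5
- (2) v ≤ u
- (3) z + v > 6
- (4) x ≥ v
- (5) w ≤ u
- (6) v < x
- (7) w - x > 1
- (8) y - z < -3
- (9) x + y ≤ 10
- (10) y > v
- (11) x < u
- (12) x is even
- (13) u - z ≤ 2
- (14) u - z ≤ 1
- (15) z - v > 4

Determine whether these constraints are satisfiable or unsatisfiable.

Satisfiable

The assignment x = 4, y = 3, z = 7, w = 7, v = 2, u = 7 works:
  constraint 3 holds since z + v = 9.
  constraint 7 holds since w - x = 3.
The rest check out directly.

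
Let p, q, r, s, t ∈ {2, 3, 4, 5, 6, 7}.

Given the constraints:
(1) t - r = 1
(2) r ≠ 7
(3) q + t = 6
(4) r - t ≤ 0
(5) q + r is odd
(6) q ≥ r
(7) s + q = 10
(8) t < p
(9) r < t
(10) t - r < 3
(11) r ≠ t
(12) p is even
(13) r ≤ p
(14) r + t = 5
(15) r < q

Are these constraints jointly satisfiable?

Satisfiable

One satisfying assignment is p = 6, q = 3, r = 2, s = 7, t = 3.
For the less obvious constraints — constraint 1: t - r = 1; constraint 3: q + t = 6 — and the others hold by inspection.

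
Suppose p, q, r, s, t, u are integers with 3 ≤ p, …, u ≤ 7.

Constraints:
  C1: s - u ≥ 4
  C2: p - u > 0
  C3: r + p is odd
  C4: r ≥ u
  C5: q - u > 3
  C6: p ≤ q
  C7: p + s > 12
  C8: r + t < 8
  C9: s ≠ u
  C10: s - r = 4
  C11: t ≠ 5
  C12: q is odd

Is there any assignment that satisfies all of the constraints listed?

Satisfiable

Try p = 6, q = 7, r = 3, s = 7, t = 3, u = 3.
Check constraint 1: s - u = 4; constraint 2: p - u = 3. The remaining constraints are straightforward to verify.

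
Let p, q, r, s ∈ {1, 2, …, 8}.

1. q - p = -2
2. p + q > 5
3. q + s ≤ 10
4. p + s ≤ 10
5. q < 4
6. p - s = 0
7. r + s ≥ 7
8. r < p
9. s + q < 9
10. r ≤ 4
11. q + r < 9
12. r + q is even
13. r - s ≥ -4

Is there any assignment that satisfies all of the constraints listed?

Satisfiable

The assignment p = 5, q = 3, r = 3, s = 5 works:
  constraint 1 holds since q - p = -2.
  constraint 2 holds since p + q = 8.
  constraint 3 holds since q + s = 8.
The rest check out directly.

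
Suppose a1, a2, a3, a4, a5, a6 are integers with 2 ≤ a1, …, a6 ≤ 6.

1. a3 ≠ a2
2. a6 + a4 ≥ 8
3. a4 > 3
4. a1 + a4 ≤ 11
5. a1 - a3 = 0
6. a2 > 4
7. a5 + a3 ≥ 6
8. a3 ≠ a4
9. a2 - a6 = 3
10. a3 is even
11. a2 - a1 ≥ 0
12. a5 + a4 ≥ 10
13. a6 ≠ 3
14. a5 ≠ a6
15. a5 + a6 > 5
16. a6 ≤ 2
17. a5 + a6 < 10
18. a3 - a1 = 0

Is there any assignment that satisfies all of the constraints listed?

Satisfiable

Setting (a1, a2, a3, a4, a5, a6) = (2, 5, 2, 6, 6, 2) satisfies everything: constraint 2: a6 + a4 = 8; constraint 4: a1 + a4 = 8, and the others follow.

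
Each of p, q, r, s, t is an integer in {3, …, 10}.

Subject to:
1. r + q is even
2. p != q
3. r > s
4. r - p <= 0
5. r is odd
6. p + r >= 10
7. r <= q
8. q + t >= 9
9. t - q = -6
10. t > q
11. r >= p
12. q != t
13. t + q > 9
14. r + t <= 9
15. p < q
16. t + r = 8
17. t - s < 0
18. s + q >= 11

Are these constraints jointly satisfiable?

Constraints 3, 4, 10, 15, and 17 give q < t, t < s, s < r, r ≤ p, p < q. Chaining: q < t < s < r ≤ p < q, which forces q < q — impossible.

Unsatisfiable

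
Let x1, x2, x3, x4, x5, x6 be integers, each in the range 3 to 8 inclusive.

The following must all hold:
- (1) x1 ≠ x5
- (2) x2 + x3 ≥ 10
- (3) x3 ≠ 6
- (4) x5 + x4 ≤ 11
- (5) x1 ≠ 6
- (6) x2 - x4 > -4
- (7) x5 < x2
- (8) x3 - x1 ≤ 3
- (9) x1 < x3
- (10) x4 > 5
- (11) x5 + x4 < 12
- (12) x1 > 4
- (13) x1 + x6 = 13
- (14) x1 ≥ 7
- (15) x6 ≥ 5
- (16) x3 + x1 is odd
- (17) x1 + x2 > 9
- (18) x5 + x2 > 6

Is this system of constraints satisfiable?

Satisfiable

Setting (x1, x2, x3, x4, x5, x6) = (7, 5, 8, 7, 4, 6) satisfies everything: constraint 2: x2 + x3 = 13; constraint 4: x5 + x4 = 11, and the others follow.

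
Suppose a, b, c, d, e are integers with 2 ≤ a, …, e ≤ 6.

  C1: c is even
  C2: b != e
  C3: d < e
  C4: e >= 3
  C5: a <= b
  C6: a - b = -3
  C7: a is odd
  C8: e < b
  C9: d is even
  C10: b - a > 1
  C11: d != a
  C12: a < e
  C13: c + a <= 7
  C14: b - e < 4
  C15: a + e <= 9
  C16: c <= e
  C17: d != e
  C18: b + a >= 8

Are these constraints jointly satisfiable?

Satisfiable

Setting (a, b, c, d, e) = (3, 6, 2, 2, 4) satisfies everything: constraint 6: a - b = -3; constraint 10: b - a = 3; constraint 13: c + a = 5, and the others follow.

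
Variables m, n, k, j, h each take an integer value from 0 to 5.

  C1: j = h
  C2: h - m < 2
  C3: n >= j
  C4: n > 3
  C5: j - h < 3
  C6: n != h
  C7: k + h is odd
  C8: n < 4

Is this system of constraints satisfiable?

From constraint 4: n ≥ 4. From constraint 8: n ≤ 3. But 3 < 4, so no value of n works.

Unsatisfiable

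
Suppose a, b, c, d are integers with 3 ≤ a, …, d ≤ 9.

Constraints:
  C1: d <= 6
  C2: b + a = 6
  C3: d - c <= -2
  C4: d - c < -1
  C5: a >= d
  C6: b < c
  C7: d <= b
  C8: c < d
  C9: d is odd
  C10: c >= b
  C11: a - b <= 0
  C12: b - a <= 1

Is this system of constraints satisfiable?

Unsatisfiable

Constraints 6, 7, and 8 give b < c, c < d, d ≤ b. Chaining: b < c < d ≤ b, which forces b < b — impossible.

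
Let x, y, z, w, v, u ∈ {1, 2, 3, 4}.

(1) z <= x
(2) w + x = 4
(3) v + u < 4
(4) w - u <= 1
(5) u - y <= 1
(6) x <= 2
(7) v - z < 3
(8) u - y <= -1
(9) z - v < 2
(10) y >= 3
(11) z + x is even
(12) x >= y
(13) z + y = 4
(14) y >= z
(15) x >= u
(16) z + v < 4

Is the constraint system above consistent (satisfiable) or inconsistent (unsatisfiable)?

Unsatisfiable

From constraint 10: y ≥ 3. From constraints 6 and 12: y ≤ x and x ≤ 2, so y ≤ 2. But 2 < 3, so no value of y works.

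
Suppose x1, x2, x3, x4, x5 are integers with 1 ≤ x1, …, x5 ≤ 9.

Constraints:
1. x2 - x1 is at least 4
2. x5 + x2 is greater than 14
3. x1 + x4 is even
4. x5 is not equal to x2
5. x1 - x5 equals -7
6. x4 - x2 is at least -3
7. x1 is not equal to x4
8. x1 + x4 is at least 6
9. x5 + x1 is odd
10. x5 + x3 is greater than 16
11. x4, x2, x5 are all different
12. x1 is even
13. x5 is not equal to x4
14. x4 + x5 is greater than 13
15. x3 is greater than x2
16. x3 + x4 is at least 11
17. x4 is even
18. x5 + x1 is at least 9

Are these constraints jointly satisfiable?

Satisfiable

One satisfying assignment is x1 = 2, x2 = 7, x3 = 8, x4 = 6, x5 = 9.
For the less obvious constraints — constraint 1: x2 - x1 = 5; constraint 2: x5 + x2 = 16; constraint 5: x1 - x5 = -7 — and the others hold by inspection.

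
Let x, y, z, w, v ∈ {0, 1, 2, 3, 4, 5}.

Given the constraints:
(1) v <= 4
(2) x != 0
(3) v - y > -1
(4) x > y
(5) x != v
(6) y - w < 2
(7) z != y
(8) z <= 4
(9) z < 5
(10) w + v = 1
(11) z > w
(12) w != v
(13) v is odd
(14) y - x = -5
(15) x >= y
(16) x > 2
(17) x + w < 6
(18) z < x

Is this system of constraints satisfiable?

Satisfiable

Take x = 5, y = 0, z = 2, w = 0, v = 1. Then constraint 3: v - y = 1; constraint 6: y - w = 0; constraint 10: w + v = 1, and every other listed constraint is also met.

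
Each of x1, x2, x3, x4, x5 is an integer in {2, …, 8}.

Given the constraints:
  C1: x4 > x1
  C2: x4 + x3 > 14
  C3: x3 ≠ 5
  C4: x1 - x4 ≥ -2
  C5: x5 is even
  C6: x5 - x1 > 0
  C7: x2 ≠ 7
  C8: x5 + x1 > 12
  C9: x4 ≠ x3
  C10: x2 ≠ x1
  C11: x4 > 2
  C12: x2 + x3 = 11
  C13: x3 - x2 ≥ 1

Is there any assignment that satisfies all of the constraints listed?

Satisfiable

Take x1 = 7, x2 = 4, x3 = 7, x4 = 8, x5 = 8. Then constraint 2: x4 + x3 = 15; constraint 4: x1 - x4 = -1; constraint 6: x5 - x1 = 1, and every other listed constraint is also met.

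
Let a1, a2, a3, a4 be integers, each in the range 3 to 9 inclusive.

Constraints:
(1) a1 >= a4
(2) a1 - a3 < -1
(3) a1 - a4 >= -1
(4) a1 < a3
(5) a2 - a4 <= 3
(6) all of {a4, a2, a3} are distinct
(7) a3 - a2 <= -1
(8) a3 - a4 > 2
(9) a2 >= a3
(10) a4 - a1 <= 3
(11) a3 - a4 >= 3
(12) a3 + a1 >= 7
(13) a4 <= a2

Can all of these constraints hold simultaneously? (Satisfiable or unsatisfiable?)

Constraints 5, 7, and 11 give a4 − a2 ≥ -3, a2 − a3 ≥ 1, a3 − a4 ≥ 3.
Adding all 3 inequalities: the left sides telescope to 0, and the right sides sum to (-3) + 1 + 3 = 1. So 0 ≥ 1, which is false.

Unsatisfiable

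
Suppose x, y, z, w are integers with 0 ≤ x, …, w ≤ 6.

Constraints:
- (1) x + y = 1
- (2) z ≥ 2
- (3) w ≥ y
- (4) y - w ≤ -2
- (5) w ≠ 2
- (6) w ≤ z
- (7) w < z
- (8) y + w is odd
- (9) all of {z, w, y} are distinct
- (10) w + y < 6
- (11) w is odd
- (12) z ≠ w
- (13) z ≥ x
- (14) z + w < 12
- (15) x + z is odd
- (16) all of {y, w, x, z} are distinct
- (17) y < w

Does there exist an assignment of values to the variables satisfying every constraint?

Satisfiable

The assignment x = 1, y = 0, z = 6, w = 3 works:
  constraint 1 holds since x + y = 1.
  constraint 4 holds since y - w = -3.
The rest check out directly.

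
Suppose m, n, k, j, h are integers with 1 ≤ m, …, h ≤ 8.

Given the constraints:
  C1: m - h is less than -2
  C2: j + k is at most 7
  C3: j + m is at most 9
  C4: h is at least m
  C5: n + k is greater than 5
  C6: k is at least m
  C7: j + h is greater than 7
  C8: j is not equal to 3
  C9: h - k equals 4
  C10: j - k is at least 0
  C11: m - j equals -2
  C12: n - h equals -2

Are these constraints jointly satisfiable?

Satisfiable

Setting (m, n, k, j, h) = (2, 4, 2, 4, 6) satisfies everything: constraint 1: m - h = -4; constraint 2: j + k = 6, and the others follow.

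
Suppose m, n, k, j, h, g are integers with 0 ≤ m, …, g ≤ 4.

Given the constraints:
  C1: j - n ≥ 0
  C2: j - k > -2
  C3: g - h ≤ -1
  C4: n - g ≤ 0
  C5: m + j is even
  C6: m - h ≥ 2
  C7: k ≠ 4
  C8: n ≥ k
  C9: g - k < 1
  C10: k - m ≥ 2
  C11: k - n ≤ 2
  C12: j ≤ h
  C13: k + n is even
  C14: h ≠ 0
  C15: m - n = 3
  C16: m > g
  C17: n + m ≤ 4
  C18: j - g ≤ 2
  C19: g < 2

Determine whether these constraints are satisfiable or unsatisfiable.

Constraints 1, 3, 6, 10, 11, and 18 give m − h ≥ 2, h − g ≥ 1, g − j ≥ -2, j − n ≥ 0, n − k ≥ -2, k − m ≥ 2.
Adding all 6 inequalities: the left sides telescope to 0, and the right sides sum to 2 + 1 + (-2) + 0 + (-2) + 2 = 1. So 0 ≥ 1, which is false.

Unsatisfiable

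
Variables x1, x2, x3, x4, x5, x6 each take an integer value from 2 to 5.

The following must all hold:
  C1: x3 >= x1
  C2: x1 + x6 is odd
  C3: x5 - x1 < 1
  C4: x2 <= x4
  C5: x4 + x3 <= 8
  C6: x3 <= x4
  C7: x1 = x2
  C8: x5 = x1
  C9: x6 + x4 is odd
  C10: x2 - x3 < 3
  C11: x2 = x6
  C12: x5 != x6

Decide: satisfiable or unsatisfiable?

Unsatisfiable

From constraints 7, 8, and 11, x5 = x1 = x2 = x6, so x5 = x6. But constraint 12 says x5 ≠ x6. Contradiction.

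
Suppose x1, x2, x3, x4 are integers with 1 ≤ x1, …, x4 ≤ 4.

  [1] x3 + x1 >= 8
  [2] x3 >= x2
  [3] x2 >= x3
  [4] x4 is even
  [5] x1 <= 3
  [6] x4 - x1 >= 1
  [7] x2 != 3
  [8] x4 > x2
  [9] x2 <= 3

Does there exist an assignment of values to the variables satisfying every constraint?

Unsatisfiable

From constraints 3 and 9: x3 ≤ x2 ≤ 3. From constraint 5: x1 ≤ 3. Hence x3 + x1 ≤ 6. But constraint 1 requires x3 + x1 ≥ 8, and 8 > 6. Contradiction.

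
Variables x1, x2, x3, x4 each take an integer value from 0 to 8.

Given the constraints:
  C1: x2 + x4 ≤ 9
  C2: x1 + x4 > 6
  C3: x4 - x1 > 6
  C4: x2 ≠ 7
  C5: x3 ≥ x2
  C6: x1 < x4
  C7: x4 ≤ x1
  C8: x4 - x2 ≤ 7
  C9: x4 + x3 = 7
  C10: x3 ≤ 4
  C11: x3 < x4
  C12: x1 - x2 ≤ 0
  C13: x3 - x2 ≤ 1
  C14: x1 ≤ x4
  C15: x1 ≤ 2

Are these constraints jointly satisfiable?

Constraints 5, 7, 11, and 12 give x2 ≤ x3, x3 < x4, x4 ≤ x1, x1 ≤ x2. Chaining: x2 ≤ x3 < x4 ≤ x1 ≤ x2, which forces x2 < x2 — impossible.

Unsatisfiable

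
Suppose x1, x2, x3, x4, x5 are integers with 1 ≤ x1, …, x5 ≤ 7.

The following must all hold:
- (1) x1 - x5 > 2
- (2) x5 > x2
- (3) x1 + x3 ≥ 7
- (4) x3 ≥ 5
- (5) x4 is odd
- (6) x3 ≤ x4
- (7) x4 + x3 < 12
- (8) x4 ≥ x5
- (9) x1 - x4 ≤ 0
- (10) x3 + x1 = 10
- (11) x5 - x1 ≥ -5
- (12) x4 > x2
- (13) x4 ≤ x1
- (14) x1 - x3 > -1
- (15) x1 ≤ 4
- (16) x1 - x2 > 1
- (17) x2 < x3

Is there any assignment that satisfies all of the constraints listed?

Unsatisfiable

From constraints 4 and 6: x4 ≥ x3 and x3 ≥ 5, so x4 ≥ 5. From constraints 13 and 15: x4 ≤ x1 and x1 ≤ 4, so x4 ≤ 4. But 4 < 5, so no value of x4 works.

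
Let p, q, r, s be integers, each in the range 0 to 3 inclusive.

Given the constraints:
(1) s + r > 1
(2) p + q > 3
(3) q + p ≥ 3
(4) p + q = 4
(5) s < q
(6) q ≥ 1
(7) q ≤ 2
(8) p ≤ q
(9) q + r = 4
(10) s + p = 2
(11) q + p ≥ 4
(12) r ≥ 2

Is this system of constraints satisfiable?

The assignment p = 2, q = 2, r = 2, s = 0 works:
  constraint 1 holds since s + r = 2.
  constraint 2 holds since p + q = 4.
  constraint 3 holds since q + p = 4.
The rest check out directly.

Satisfiable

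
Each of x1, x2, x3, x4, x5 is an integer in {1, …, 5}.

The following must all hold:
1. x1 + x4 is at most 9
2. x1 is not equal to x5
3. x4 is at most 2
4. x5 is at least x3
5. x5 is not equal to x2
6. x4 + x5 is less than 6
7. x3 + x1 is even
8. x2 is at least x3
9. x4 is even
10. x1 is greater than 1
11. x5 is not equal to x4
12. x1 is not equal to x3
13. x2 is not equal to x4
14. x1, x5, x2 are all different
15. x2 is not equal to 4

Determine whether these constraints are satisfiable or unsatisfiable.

Satisfiable

Try x1 = 5, x2 = 3, x3 = 1, x4 = 2, x5 = 1.
Check constraint 1: x1 + x4 = 7; constraint 6: x4 + x5 = 3. The remaining constraints are straightforward to verify.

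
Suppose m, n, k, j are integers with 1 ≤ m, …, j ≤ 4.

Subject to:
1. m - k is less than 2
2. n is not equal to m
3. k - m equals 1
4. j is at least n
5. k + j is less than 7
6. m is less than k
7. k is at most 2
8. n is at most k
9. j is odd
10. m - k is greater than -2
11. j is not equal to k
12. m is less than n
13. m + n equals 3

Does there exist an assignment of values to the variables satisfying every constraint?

Satisfiable

Try m = 1, n = 2, k = 2, j = 3.
Check constraint 1: m - k = -1; constraint 3: k - m = 1; constraint 5: k + j = 5. The remaining constraints are straightforward to verify.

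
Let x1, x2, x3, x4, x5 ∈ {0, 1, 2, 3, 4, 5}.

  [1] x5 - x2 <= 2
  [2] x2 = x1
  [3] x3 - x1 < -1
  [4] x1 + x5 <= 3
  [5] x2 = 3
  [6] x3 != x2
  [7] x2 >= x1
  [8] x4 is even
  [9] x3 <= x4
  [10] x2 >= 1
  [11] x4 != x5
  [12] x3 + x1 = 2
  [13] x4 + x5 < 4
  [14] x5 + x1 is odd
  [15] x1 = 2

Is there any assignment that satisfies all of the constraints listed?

Unsatisfiable

Constraint 5 fixes x2 = 3 and constraint 15 fixes x1 = 2, but constraint 2 requires x2 = x1. Since 3 ≠ 2, contradiction.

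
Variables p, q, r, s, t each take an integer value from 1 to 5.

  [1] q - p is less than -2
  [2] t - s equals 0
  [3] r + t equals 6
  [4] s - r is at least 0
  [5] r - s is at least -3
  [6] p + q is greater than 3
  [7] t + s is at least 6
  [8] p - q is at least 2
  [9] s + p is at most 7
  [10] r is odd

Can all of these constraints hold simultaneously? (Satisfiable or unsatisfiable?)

Satisfiable

One satisfying assignment is p = 4, q = 1, r = 3, s = 3, t = 3.
For the less obvious constraints — constraint 1: q - p = -3; constraint 2: t - s = 0; constraint 3: r + t = 6 — and the others hold by inspection.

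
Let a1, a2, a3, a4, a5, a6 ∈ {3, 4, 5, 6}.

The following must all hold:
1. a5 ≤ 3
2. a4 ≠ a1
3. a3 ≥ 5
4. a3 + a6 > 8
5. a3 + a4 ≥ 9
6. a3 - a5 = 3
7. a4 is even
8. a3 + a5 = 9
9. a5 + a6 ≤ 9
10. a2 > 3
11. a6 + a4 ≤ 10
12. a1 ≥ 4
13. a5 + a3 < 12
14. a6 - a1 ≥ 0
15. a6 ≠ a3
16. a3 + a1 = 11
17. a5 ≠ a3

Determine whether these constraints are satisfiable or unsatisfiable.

Setting (a1, a2, a3, a4, a5, a6) = (5, 5, 6, 4, 3, 5) satisfies everything: constraint 4: a3 + a6 = 11; constraint 5: a3 + a4 = 10, and the others follow.

Satisfiable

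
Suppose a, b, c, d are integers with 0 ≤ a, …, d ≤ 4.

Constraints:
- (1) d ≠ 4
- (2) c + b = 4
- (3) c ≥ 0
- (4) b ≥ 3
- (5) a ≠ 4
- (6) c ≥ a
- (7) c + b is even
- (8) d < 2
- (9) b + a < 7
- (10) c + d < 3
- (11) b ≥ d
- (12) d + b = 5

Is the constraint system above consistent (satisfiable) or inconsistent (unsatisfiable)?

Satisfiable

Try a = 0, b = 4, c = 0, d = 1.
Check constraint 2: c + b = 4; constraint 9: b + a = 4. The remaining constraints are straightforward to verify.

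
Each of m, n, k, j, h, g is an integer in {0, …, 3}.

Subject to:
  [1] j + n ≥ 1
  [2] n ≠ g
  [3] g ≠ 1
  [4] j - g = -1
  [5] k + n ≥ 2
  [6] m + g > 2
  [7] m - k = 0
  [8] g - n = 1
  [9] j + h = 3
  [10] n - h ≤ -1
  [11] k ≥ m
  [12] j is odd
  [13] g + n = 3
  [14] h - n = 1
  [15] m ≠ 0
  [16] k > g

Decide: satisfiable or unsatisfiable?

Try m = 3, n = 1, k = 3, j = 1, h = 2, g = 2.
Check constraint 1: j + n = 2; constraint 4: j - g = -1; constraint 5: k + n = 4. The remaining constraints are straightforward to verify.

Satisfiable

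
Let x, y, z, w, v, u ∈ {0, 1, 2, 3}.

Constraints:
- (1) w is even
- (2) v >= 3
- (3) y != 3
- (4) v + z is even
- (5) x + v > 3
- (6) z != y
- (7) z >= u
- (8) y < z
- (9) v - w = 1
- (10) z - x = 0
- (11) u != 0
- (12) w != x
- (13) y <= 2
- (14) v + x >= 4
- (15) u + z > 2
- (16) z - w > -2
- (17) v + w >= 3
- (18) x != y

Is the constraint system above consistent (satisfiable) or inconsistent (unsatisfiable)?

Try x = 3, y = 0, z = 3, w = 2, v = 3, u = 1.
Check constraint 5: x + v = 6; constraint 9: v - w = 1. The remaining constraints are straightforward to verify.

Satisfiable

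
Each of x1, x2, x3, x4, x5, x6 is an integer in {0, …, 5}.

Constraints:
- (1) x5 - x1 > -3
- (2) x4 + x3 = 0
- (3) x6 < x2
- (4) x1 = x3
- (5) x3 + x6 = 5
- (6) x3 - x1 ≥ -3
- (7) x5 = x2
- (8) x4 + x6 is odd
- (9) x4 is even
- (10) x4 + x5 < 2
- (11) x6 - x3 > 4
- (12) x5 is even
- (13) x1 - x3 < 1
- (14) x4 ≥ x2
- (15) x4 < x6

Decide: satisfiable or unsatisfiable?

Constraints 3, 14, and 15 give x6 < x2, x2 ≤ x4, x4 < x6. Chaining: x6 < x2 ≤ x4 < x6, which forces x6 < x6 — impossible.

Unsatisfiable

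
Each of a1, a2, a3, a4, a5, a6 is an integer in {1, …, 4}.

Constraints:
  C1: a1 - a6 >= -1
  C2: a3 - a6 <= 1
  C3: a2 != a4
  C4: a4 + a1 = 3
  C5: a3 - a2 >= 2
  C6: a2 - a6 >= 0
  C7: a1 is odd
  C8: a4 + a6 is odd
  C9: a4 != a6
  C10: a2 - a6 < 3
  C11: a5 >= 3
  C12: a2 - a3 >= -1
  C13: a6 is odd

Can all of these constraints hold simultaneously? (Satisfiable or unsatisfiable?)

Unsatisfiable

Constraints 2, 5, and 6 give a2 − a6 ≥ 0, a6 − a3 ≥ -1, a3 − a2 ≥ 2.
Adding all 3 inequalities: the left sides telescope to 0, and the right sides sum to 0 + (-1) + 2 = 1. So 0 ≥ 1, which is false.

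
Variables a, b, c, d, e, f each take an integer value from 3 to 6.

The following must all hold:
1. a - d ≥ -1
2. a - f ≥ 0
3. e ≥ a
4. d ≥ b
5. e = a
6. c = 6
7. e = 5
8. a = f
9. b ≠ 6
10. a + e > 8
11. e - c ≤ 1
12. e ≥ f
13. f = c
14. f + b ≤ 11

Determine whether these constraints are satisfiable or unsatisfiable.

Constraint 7 fixes e = 5 and constraint 6 fixes c = 6. Constraints 5, 8, and 13 give e = a = f = c, so e = c. But 5 ≠ 6 — contradiction.

Unsatisfiable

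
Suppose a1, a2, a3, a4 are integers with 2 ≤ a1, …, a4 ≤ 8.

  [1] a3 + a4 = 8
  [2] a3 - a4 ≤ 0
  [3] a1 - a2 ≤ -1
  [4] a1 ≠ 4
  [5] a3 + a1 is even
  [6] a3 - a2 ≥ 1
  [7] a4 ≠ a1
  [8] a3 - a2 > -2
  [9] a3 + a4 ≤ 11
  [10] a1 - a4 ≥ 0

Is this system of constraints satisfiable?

Constraints 2, 3, 6, and 10 give a2 − a1 ≥ 1, a1 − a4 ≥ 0, a4 − a3 ≥ 0, a3 − a2 ≥ 1.
Adding all 4 inequalities: the left sides telescope to 0, and the right sides sum to 1 + 0 + 0 + 1 = 2. So 0 ≥ 2, which is false.

Unsatisfiable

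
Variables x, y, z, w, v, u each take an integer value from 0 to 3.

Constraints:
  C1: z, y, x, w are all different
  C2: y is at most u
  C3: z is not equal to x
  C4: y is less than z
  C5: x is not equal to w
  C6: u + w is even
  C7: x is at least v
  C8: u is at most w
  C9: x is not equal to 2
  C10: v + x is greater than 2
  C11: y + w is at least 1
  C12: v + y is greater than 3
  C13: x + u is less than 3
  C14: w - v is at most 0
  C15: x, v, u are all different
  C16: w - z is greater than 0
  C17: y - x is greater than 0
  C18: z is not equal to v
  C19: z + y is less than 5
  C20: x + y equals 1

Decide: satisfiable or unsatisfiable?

Constraints 4, 7, 14, 16, and 17 give x < y, y < z, z < w, w ≤ v, v ≤ x. Chaining: x < y < z < w ≤ v ≤ x, which forces x < x — impossible.

Unsatisfiable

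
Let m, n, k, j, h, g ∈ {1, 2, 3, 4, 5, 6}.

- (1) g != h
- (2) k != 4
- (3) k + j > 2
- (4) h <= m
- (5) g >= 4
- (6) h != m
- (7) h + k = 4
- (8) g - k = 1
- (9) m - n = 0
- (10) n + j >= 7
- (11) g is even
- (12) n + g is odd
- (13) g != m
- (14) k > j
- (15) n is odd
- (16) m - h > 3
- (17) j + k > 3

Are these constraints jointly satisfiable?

Try m = 5, n = 5, k = 3, j = 2, h = 1, g = 4.
Check constraint 3: k + j = 5; constraint 7: h + k = 4; constraint 8: g - k = 1. The remaining constraints are straightforward to verify.

Satisfiable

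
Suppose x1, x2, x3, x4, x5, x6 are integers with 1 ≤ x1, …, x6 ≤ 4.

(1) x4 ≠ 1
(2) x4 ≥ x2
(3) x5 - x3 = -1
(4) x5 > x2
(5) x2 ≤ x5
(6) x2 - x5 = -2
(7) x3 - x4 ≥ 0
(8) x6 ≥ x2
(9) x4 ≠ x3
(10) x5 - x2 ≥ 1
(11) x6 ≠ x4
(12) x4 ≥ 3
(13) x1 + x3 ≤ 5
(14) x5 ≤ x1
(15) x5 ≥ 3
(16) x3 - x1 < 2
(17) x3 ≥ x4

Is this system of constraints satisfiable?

From constraints 14 and 15: x1 ≥ x5 ≥ 3. From constraints 12 and 17: x3 ≥ x4 ≥ 3. Hence x1 + x3 ≥ 6. But constraint 13 requires x1 + x3 ≤ 5, and 5 < 6. Contradiction.

Unsatisfiable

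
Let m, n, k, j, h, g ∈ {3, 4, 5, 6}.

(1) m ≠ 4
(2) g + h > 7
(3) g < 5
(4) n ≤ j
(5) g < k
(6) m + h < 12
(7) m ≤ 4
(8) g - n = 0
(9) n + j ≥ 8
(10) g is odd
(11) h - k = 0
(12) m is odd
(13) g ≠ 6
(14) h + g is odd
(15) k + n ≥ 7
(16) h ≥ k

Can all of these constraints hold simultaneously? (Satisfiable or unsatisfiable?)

Satisfiable

The assignment m = 3, n = 3, k = 6, j = 5, h = 6, g = 3 works:
  constraint 2 holds since g + h = 9.
  constraint 6 holds since m + h = 9.
The rest check out directly.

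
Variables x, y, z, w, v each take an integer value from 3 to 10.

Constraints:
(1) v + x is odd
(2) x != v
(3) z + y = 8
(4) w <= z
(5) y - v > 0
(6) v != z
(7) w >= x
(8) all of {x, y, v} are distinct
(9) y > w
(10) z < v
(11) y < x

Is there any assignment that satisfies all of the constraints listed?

Unsatisfiable

Constraints 4, 5, 7, 10, and 11 give v < y, y < x, x ≤ w, w ≤ z, z < v. Chaining: v < y < x ≤ w ≤ z < v, which forces v < v — impossible.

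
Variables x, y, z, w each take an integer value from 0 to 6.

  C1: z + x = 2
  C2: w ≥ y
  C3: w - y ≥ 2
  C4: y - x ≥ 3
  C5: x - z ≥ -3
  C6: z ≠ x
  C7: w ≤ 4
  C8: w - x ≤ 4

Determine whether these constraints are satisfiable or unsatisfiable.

Unsatisfiable

Constraints 3, 4, and 8 give y − x ≥ 3, x − w ≥ -4, w − y ≥ 2.
Adding all 3 inequalities: the left sides telescope to 0, and the right sides sum to 3 + (-4) + 2 = 1. So 0 ≥ 1, which is false.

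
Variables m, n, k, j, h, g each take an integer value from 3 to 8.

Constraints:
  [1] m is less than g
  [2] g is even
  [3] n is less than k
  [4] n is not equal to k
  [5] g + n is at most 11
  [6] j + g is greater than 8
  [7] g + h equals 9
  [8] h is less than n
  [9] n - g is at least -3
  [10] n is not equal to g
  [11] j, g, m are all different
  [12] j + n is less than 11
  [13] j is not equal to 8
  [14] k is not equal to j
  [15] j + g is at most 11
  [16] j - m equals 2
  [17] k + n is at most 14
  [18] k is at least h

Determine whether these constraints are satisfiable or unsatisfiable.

Satisfiable

One satisfying assignment is m = 3, n = 5, k = 6, j = 5, h = 3, g = 6.
For the less obvious constraints — constraint 5: g + n = 11; constraint 6: j + g = 11 — and the others hold by inspection.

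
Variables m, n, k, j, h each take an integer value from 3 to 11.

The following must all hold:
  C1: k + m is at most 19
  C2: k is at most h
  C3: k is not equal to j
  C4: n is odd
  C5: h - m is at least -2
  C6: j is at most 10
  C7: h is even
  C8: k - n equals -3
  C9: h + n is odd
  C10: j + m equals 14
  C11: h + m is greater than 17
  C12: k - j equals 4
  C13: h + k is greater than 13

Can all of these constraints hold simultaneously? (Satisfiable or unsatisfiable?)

Setting (m, n, k, j, h) = (10, 11, 8, 4, 8) satisfies everything: constraint 1: k + m = 18; constraint 5: h - m = -2, and the others follow.

Satisfiable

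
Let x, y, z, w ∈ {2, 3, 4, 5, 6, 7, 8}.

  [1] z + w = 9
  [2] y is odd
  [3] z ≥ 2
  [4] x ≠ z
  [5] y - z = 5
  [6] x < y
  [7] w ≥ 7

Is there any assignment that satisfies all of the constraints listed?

Satisfiable

Try x = 3, y = 7, z = 2, w = 7.
Check constraint 1: z + w = 9; constraint 2: y = 7 is odd; constraint 5: y - z = 5. The remaining constraints are straightforward to verify.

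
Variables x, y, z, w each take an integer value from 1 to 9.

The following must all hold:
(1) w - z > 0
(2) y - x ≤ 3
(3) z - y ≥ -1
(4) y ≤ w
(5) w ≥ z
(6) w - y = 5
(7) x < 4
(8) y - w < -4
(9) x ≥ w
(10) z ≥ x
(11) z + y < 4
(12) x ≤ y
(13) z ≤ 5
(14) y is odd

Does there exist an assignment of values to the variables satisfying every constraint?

Unsatisfiable

Constraints 1, 9, and 10 give w ≤ x, x ≤ z, z < w. Chaining: w ≤ x ≤ z < w, which forces w < w — impossible.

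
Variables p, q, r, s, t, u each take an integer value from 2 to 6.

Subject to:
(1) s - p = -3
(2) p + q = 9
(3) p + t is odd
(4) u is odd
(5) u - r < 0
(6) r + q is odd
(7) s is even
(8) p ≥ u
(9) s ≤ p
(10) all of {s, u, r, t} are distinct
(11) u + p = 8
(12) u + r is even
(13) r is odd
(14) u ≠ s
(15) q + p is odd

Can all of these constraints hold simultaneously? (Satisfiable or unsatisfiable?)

Try p = 5, q = 4, r = 5, s = 2, t = 4, u = 3.
Check constraint 1: s - p = -3; constraint 2: p + q = 9. The remaining constraints are straightforward to verify.

Satisfiable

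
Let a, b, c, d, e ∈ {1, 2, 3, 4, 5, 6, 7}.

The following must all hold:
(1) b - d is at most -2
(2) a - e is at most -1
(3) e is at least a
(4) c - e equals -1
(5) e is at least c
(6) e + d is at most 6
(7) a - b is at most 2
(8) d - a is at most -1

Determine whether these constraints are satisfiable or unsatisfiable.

Constraints 1, 7, and 8 give d − b ≥ 2, b − a ≥ -2, a − d ≥ 1.
Adding all 3 inequalities: the left sides telescope to 0, and the right sides sum to 2 + (-2) + 1 = 1. So 0 ≥ 1, which is false.

Unsatisfiable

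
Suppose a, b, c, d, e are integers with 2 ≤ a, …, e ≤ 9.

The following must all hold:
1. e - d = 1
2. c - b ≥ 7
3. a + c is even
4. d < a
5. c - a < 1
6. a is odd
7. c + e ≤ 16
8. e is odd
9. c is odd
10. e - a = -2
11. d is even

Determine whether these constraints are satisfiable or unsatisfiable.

The assignment a = 9, b = 2, c = 9, d = 6, e = 7 works:
  constraint 1 holds since e - d = 1.
  constraint 2 holds since c - b = 7.
  constraint 5 holds since c - a = 0.
The rest check out directly.

Satisfiable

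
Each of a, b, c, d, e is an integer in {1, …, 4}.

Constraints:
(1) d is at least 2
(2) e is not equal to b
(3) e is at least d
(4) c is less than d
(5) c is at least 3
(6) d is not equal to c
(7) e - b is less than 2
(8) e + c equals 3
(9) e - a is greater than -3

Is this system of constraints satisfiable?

From constraints 1 and 3: e ≥ d ≥ 2. From constraint 5: c ≥ 3. Hence e + c ≥ 5. But constraint 8 requires e + c = 3, and 3 < 5. Contradiction.

Unsatisfiable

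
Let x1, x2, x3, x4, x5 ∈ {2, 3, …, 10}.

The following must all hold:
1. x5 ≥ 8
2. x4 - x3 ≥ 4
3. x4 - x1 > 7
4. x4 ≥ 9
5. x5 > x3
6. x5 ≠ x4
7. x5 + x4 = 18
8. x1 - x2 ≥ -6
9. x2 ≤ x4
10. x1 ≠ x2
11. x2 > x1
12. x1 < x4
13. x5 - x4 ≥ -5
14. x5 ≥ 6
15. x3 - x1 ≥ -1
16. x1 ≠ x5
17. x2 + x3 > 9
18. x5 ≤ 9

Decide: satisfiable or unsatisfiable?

Satisfiable

Setting (x1, x2, x3, x4, x5) = (2, 8, 4, 10, 8) satisfies everything: constraint 2: x4 - x3 = 6; constraint 3: x4 - x1 = 8, and the others follow.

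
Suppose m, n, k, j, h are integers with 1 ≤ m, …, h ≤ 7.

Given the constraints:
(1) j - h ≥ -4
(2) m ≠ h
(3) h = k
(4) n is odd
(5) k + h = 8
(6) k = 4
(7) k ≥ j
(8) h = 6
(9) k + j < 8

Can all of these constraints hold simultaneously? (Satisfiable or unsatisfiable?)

Constraint 8 fixes h = 6 and constraint 6 fixes k = 4, but constraint 3 requires h = k. Since 6 ≠ 4, contradiction.

Unsatisfiable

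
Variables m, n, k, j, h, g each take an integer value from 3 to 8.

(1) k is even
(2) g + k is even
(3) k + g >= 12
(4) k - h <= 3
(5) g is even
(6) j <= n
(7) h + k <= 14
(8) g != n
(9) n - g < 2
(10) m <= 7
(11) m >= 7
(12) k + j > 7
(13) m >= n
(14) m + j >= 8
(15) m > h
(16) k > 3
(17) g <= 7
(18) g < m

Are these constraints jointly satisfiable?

Setting (m, n, k, j, h, g) = (7, 7, 6, 3, 6, 6) satisfies everything: constraint 3: k + g = 12; constraint 4: k - h = 0, and the others follow.

Satisfiable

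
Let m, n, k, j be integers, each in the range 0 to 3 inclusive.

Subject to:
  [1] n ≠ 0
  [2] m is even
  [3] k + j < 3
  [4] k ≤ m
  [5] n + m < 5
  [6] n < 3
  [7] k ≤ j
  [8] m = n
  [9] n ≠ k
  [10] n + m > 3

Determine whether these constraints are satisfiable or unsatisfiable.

Satisfiable

Take m = 2, n = 2, k = 0, j = 2. Then constraint 3: k + j = 2; constraint 5: n + m = 4, and every other listed constraint is also met.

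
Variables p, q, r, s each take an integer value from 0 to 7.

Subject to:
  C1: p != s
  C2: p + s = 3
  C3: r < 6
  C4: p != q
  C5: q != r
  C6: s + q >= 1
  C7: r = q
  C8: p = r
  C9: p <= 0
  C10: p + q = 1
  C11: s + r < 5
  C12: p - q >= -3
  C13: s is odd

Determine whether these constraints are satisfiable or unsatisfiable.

Unsatisfiable

From constraints 7 and 8, p = r = q, so p = q. But constraint 4 says p ≠ q. Contradiction.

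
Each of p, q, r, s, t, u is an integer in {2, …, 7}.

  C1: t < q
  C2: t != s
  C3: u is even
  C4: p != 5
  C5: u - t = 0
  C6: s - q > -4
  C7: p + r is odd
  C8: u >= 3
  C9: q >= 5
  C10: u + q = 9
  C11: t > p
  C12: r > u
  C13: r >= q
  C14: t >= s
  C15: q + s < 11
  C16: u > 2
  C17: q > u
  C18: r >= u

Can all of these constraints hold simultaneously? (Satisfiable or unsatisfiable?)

Take p = 3, q = 5, r = 6, s = 3, t = 4, u = 4. Then constraint 5: u - t = 0; constraint 6: s - q = -2, and every other listed constraint is also met.

Satisfiable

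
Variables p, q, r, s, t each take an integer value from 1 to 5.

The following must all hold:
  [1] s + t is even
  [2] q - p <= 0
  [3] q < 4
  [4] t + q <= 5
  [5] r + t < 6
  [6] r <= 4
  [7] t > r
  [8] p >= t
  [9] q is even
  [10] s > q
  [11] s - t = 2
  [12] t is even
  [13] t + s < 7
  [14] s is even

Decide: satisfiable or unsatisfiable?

Setting (p, q, r, s, t) = (2, 2, 1, 4, 2) satisfies everything: constraint 2: q - p = 0; constraint 4: t + q = 4; constraint 5: r + t = 3, and the others follow.

Satisfiable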